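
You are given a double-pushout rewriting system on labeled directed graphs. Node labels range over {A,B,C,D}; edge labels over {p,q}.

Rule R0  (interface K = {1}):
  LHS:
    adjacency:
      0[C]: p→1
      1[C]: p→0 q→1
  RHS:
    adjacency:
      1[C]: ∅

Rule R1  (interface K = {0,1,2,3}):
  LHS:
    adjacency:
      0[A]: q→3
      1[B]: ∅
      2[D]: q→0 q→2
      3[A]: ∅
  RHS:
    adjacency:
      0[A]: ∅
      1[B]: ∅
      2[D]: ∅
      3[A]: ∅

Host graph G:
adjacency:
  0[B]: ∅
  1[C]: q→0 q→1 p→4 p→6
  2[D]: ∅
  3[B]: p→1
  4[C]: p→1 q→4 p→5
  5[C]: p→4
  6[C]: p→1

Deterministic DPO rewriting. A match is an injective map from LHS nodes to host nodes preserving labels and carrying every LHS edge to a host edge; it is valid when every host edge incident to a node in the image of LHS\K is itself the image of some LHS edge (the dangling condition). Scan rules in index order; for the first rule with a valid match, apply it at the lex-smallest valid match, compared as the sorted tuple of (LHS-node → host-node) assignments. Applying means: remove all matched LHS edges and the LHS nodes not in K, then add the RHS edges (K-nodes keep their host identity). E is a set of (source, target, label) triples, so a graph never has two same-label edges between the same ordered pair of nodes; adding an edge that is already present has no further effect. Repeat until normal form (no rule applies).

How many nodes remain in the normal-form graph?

Answer: 5

Rewrite trace:
initial: |V|=7 |E|=10  E = 1-q->0 1-q->1 1-p->4 1-p->6 3-p->1 4-p->1 4-q->4 4-p->5 5-p->4 6-p->1
step 1: apply R0 at {0↦5, 1↦4}  → |V|=6 |E|=7  E = 1-q->0 1-q->1 1-p->4 1-p->6 3-p->1 4-p->1 6-p->1
step 2: apply R0 at {0↦4, 1↦1}  → |V|=5 |E|=4  E = 1-q->0 1-p->6 3-p->1 6-p->1
final graph: no rule applies after step 2
NF nodes: {0:B, 1:C, 2:D, 3:B, 6:C}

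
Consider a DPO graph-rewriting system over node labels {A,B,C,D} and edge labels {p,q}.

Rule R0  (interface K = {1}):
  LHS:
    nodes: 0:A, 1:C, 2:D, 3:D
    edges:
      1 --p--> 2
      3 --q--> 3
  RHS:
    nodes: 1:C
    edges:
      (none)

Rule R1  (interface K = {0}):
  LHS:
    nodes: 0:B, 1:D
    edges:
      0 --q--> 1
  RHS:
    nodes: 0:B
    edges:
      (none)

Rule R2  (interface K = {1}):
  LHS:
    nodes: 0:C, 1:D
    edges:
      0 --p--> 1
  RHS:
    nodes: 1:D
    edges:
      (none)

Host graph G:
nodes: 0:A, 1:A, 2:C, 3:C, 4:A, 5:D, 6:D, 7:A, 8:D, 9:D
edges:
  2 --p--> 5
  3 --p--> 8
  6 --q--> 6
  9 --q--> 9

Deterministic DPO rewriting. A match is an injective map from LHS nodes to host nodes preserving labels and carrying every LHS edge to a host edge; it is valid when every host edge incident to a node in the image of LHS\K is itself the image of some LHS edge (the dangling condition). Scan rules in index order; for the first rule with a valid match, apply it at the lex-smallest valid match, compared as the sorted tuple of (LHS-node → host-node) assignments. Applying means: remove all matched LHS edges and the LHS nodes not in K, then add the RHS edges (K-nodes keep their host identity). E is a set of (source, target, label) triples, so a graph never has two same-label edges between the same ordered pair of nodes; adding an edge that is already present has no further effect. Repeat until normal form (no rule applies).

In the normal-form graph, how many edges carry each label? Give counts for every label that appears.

initial: |V|=10 |E|=4  E = 2-p->5 3-p->8 6-q->6 9-q->9
step 1: apply R0 at {0↦0, 1↦2, 2↦5, 3↦6}  → |V|=7 |E|=2  E = 3-p->8 9-q->9
step 2: apply R0 at {0↦1, 1↦3, 2↦8, 3↦9}  → |V|=4 |E|=0  E = ∅
halt: no rule applies after step 2
NF edges: []

Answer: (no edges)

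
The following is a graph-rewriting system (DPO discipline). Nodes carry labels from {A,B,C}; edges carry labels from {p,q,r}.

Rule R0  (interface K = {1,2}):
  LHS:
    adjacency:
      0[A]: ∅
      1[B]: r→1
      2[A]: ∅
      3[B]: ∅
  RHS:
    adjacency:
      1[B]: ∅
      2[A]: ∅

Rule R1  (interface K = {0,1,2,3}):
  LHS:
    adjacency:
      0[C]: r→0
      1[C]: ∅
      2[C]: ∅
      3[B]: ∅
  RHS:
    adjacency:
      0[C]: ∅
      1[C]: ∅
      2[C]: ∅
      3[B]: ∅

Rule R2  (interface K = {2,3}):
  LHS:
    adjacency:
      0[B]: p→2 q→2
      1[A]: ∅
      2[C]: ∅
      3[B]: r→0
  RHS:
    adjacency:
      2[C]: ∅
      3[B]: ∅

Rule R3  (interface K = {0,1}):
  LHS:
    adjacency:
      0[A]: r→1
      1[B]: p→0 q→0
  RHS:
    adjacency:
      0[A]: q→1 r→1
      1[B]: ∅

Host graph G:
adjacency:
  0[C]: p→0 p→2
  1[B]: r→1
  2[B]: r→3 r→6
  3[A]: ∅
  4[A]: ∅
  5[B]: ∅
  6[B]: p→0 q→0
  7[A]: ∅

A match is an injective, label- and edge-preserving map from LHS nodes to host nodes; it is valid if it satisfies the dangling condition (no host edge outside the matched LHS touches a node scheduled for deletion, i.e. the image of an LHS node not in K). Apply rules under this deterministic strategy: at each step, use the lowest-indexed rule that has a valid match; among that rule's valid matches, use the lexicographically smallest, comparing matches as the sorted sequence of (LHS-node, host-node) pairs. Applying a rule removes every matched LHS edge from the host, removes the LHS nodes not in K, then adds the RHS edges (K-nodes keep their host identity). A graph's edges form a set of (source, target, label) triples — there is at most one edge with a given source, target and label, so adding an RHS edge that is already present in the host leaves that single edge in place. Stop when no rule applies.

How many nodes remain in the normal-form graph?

Answer: 4

Rewrite trace:
initial: |V|=8 |E|=7  E = 0-p->0 0-p->2 1-r->1 2-r->3 2-r->6 6-p->0 6-q->0
step 1: apply R0 at {0↦4, 1↦1, 2↦3, 3↦5}  → |V|=6 |E|=6  E = 0-p->0 0-p->2 2-r->3 2-r->6 6-p->0 6-q->0
step 2: apply R2 at {0↦6, 1↦7, 2↦0, 3↦2}  → |V|=4 |E|=3  E = 0-p->0 0-p->2 2-r->3
normal form: no rule applies after step 2
NF nodes: {0:C, 1:B, 2:B, 3:A}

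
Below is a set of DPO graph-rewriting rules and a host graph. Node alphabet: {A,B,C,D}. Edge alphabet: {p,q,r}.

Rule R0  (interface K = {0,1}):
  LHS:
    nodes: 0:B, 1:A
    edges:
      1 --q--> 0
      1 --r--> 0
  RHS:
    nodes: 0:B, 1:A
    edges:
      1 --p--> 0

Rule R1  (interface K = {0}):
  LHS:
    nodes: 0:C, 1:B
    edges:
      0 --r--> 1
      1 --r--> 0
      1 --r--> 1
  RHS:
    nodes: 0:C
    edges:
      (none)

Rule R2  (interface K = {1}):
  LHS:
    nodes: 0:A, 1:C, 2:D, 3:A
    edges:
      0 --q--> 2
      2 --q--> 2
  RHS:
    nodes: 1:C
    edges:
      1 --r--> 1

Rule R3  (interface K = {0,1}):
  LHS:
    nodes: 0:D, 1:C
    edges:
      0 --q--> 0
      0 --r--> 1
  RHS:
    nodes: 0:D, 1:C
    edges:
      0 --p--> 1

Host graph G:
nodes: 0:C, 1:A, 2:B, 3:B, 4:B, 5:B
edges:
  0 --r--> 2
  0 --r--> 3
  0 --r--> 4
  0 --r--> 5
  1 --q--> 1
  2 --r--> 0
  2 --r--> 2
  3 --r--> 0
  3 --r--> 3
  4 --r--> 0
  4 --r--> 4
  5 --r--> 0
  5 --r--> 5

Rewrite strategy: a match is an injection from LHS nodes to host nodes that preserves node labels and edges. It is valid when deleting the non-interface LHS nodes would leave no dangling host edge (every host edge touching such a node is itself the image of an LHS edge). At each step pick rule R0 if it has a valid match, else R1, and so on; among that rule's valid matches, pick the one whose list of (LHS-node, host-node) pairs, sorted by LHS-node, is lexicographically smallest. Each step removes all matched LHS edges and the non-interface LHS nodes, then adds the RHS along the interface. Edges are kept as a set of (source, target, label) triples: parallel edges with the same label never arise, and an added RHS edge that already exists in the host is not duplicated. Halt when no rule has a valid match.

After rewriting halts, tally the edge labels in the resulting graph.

initial: |V|=6 |E|=13  E = 0-r->2 0-r->3 0-r->4 0-r->5 1-q->1 2-r->0 2-r->2 3-r->0 3-r->3 4-r->0 4-r->4 5-r->0 5-r->5
step 1: apply R1 at {0↦0, 1↦2}  → |V|=5 |E|=10  E = 0-r->3 0-r->4 0-r->5 1-q->1 3-r->0 3-r->3 4-r->0 4-r->4 5-r->0 5-r->5
step 2: apply R1 at {0↦0, 1↦3}  → |V|=4 |E|=7  E = 0-r->4 0-r->5 1-q->1 4-r->0 4-r->4 5-r->0 5-r->5
step 3: apply R1 at {0↦0, 1↦4}  → |V|=3 |E|=4  E = 0-r->5 1-q->1 5-r->0 5-r->5
step 4: apply R1 at {0↦0, 1↦5}  → |V|=2 |E|=1  E = 1-q->1
final graph: no rule applies after step 4
NF edges: [(1, 1, 'q')]

Answer: q:1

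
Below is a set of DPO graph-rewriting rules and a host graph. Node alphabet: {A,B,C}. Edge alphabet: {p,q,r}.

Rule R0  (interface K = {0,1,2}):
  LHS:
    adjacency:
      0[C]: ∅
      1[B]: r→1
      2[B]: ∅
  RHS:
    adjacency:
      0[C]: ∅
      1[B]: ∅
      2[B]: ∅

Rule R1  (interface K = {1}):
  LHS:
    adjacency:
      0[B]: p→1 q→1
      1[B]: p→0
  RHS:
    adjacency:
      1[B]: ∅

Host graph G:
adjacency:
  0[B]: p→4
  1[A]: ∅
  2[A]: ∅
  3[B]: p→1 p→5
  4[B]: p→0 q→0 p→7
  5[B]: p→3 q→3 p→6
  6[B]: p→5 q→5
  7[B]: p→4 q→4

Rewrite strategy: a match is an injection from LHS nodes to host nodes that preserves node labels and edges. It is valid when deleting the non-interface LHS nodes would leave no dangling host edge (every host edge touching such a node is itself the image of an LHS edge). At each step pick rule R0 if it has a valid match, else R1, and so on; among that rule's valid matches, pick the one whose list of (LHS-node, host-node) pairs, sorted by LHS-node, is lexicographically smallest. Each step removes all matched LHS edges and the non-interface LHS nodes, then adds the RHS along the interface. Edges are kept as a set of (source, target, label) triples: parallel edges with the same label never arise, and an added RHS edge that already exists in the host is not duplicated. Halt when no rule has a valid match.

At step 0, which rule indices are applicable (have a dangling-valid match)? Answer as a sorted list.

Answer: [R1]

Rewrite trace:
R0: no valid match — LHS pattern not found
R1: 2 valid matches — {0↦6, 1↦5}, {0↦7, 1↦4}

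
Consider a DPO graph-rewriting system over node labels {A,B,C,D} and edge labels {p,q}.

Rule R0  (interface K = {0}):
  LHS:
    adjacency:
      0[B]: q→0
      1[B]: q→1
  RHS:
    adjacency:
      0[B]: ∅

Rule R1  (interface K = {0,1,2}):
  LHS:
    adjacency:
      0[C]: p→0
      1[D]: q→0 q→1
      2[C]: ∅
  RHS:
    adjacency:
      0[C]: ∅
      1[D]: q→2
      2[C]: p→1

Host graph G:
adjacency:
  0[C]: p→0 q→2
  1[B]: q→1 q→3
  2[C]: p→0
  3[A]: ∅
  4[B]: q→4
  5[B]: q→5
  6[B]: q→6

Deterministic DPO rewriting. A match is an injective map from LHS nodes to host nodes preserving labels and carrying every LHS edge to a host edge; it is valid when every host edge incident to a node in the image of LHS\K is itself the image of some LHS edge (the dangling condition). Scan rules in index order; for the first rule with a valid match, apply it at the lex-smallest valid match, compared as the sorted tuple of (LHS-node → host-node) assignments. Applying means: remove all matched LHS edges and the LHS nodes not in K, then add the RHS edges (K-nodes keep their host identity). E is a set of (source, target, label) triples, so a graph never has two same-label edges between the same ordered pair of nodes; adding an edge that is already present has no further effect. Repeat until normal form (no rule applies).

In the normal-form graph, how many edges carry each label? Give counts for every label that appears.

Answer: p:2 q:2

Rewrite trace:
[0] host  ⇒  7 nodes, 8 edges  {0-p->0 0-q->2 1-q->1 1-q->3 2-p->0 4-q->4 5-q->5 6-q->6}
[1] R0 @ {0↦1, 1↦4}  ⇒  6 nodes, 6 edges  {0-p->0 0-q->2 1-q->3 2-p->0 5-q->5 6-q->6}
[2] R0 @ {0↦5, 1↦6}  ⇒  5 nodes, 4 edges  {0-p->0 0-q->2 1-q->3 2-p->0}
halt: no rule applies after step 2
NF edges: [(0, 0, 'p'), (0, 2, 'q'), (1, 3, 'q'), (2, 0, 'p')]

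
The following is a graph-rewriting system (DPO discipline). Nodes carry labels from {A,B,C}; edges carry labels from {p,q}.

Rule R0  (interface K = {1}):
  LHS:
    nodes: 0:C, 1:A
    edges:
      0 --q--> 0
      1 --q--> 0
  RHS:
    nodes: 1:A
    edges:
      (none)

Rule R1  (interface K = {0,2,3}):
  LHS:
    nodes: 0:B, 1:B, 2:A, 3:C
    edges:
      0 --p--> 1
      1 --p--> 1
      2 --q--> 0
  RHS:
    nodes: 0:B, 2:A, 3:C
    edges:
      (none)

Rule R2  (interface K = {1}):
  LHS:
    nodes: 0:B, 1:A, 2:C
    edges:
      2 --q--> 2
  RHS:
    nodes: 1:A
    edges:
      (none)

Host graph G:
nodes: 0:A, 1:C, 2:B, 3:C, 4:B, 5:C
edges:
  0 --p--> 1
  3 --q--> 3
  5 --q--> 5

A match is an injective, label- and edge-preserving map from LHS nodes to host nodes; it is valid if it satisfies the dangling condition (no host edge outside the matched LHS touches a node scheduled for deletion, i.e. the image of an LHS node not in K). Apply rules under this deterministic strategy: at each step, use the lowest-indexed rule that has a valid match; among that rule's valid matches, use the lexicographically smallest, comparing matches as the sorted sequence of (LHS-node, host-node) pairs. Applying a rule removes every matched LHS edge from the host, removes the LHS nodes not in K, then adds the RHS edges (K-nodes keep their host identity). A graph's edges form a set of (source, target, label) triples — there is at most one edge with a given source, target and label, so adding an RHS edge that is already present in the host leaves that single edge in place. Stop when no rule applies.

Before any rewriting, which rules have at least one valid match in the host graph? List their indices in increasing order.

R0: no valid match — LHS pattern not found
R1: no valid match — LHS pattern not found
R2: 4 valid matches — {0↦2, 1↦0, 2↦3}, {0↦2, 1↦0, 2↦5}, {0↦4, 1↦0, 2↦3} (+1 more)

Answer: [R2]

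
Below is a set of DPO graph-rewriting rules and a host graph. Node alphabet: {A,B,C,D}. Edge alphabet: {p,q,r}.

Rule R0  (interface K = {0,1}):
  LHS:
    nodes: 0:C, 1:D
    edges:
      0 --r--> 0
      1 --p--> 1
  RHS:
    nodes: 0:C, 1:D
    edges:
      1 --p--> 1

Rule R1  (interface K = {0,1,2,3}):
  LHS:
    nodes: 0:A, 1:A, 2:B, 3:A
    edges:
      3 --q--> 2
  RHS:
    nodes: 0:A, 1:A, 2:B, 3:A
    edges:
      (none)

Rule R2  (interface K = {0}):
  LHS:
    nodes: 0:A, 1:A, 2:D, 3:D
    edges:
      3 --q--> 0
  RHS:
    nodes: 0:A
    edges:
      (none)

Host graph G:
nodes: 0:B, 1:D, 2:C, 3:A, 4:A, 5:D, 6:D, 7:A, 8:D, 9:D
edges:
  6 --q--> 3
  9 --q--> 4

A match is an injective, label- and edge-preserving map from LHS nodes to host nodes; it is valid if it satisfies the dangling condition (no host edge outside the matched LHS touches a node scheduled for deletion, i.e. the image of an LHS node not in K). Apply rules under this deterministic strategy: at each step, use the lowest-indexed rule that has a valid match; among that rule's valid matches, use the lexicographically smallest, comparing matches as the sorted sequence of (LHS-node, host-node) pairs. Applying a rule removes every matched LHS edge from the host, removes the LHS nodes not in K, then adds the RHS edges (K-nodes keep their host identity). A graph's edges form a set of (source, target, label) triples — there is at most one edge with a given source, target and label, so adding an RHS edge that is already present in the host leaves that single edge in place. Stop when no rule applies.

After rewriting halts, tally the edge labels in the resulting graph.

Answer: (no edges)

Rewrite trace:
[0] host  ⇒  10 nodes, 2 edges  {6-q->3 9-q->4}
[1] R2 @ {0↦3, 1↦7, 2↦1, 3↦6}  ⇒  7 nodes, 1 edges  {9-q->4}
[2] R2 @ {0↦4, 1↦3, 2↦5, 3↦9}  ⇒  4 nodes, 0 edges  {∅}
final graph: no rule applies after step 2
NF edges: []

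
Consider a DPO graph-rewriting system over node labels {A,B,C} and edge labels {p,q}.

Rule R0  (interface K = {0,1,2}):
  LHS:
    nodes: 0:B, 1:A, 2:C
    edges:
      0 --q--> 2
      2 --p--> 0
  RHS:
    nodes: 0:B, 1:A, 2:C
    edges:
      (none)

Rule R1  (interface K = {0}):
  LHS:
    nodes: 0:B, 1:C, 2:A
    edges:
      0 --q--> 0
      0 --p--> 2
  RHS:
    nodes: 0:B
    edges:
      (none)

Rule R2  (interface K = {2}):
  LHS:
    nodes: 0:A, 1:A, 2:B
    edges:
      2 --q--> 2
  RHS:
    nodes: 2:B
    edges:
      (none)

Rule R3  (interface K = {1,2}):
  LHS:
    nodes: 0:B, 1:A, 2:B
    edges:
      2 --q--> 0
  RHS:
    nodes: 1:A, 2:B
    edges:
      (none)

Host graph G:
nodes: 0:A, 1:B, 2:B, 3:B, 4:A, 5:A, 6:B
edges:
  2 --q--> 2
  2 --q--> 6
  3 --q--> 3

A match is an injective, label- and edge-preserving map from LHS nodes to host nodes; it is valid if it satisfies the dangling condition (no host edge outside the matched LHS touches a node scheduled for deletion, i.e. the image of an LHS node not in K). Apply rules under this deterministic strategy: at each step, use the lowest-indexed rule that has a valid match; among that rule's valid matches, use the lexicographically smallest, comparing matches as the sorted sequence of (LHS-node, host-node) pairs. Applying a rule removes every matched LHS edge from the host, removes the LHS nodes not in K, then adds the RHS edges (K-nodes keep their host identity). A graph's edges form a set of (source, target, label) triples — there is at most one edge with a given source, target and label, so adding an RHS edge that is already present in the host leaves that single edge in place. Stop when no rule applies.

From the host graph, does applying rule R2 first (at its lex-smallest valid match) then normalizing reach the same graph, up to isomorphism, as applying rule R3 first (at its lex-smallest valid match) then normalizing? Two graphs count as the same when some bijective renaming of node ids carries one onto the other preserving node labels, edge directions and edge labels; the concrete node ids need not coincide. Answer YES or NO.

branch R2-first: apply at {0↦0, 1↦4, 2↦2} → |E|=2, then 1 more step(s) → NF |V|=4 |E|=1 V={1:B, 2:B, 3:B, 5:A} E=3-q->3
branch R3-first: apply at {0↦6, 1↦0, 2↦2} → |E|=2, then 1 more step(s) → NF |V|=4 |E|=1 V={1:B, 2:B, 3:B, 5:A} E=3-q->3
graphs isomorphic (equal up to label-preserving node renaming)

Answer: YES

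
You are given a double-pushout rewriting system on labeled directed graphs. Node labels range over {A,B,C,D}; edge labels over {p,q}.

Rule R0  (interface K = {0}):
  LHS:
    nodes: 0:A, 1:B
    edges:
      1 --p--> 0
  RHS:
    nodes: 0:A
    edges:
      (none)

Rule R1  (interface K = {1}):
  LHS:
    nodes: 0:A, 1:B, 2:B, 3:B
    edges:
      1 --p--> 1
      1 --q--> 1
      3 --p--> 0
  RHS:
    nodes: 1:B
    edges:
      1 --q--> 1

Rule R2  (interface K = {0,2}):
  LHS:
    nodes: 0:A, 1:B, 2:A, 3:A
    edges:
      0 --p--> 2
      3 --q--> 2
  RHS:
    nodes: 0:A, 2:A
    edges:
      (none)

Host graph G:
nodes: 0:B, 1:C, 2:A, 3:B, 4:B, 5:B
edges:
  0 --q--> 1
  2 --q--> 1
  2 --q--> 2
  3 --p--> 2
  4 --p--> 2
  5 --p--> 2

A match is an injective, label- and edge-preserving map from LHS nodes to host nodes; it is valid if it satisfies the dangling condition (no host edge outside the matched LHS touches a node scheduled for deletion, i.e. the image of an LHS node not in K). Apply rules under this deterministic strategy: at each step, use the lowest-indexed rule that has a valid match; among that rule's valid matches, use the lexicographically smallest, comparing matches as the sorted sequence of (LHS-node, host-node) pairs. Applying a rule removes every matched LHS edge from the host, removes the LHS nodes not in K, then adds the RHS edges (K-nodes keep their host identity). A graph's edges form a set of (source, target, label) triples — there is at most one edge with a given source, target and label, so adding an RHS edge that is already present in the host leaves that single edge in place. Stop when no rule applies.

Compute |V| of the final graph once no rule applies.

Answer: 3

Rewrite trace:
initial: |V|=6 |E|=6  E = 0-q->1 2-q->1 2-q->2 3-p->2 4-p->2 5-p->2
step 1: apply R0 at {0↦2, 1↦3}  → |V|=5 |E|=5  E = 0-q->1 2-q->1 2-q->2 4-p->2 5-p->2
step 2: apply R0 at {0↦2, 1↦4}  → |V|=4 |E|=4  E = 0-q->1 2-q->1 2-q->2 5-p->2
step 3: apply R0 at {0↦2, 1↦5}  → |V|=3 |E|=3  E = 0-q->1 2-q->1 2-q->2
final graph: no rule applies after step 3
NF nodes: {0:B, 1:C, 2:A}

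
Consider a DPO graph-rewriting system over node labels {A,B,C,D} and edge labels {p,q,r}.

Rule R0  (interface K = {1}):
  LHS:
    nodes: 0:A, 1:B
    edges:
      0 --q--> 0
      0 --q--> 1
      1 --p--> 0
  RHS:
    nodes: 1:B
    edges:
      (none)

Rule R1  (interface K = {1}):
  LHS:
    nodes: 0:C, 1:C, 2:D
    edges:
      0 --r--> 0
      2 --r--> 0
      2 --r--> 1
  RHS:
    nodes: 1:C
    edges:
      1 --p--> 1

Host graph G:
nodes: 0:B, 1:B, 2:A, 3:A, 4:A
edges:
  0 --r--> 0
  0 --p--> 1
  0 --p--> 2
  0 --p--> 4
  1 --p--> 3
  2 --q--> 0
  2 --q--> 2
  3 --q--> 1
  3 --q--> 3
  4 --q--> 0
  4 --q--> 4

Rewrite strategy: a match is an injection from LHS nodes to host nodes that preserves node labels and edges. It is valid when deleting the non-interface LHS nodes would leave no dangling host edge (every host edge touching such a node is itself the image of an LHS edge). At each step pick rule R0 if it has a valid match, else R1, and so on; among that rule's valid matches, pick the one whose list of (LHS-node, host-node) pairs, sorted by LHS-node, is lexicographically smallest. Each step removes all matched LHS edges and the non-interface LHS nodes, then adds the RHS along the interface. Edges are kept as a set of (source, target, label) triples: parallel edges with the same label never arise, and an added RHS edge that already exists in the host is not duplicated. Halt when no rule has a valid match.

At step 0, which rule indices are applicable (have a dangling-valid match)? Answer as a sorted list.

Answer: [R0]

Steps:
R0: 3 valid matches — {0↦2, 1↦0}, {0↦3, 1↦1}, {0↦4, 1↦0}
R1: no valid match — LHS pattern not found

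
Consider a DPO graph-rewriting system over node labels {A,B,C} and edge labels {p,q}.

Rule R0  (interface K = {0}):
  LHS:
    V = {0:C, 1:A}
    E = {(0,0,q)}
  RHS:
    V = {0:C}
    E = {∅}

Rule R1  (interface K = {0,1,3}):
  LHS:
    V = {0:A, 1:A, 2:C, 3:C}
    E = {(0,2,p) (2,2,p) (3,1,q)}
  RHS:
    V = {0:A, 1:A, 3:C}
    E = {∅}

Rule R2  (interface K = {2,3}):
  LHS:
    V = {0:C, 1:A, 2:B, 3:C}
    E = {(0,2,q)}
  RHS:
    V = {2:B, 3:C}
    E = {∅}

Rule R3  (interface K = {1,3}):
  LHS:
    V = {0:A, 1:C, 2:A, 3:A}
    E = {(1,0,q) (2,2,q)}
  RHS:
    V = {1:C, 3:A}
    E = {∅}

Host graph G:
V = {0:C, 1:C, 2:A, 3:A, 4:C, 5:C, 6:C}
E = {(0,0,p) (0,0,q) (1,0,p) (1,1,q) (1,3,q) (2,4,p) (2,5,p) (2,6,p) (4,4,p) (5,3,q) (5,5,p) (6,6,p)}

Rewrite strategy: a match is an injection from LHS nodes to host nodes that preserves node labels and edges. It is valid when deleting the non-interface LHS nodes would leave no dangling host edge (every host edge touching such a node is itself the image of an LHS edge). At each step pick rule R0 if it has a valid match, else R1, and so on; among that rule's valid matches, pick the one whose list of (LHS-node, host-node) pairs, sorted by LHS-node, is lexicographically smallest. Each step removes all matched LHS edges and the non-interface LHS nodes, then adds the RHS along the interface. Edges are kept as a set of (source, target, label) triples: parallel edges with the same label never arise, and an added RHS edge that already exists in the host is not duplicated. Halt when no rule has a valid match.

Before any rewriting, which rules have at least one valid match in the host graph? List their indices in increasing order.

Answer: [R1]

Steps:
R0: no valid match — 4 raw matches, all fail dangling condition
R1: 4 valid matches — {0↦2, 1↦3, 2↦4, 3↦1}, {0↦2, 1↦3, 2↦4, 3↦5}, {0↦2, 1↦3, 2↦6, 3↦1} (+1 more)
R2: no valid match — LHS pattern not found
R3: no valid match — LHS pattern not found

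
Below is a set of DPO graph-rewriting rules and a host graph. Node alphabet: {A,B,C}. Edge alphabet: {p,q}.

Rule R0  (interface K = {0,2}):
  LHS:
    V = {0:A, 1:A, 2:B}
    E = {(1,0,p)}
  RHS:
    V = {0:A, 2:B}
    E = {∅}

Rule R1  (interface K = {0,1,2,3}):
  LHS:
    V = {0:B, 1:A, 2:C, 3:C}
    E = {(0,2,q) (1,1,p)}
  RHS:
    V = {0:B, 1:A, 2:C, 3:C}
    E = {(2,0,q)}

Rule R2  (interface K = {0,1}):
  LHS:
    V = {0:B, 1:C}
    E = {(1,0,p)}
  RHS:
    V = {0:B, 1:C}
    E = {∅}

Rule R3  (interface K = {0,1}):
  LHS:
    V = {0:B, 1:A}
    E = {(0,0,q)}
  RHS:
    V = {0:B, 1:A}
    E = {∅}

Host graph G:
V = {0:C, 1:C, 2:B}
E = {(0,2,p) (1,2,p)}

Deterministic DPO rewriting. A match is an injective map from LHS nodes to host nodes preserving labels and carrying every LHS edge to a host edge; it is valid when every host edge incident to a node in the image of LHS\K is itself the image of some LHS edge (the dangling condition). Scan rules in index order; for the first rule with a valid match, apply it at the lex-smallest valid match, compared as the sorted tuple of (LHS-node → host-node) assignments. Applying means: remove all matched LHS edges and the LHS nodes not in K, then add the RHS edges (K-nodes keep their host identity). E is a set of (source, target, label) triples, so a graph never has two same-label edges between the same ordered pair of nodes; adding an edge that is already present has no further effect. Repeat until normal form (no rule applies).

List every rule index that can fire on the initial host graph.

R0: no valid match — LHS pattern not found
R1: no valid match — LHS pattern not found
R2: 2 valid matches — {0↦2, 1↦0}, {0↦2, 1↦1}
R3: no valid match — LHS pattern not found

Answer: [R2]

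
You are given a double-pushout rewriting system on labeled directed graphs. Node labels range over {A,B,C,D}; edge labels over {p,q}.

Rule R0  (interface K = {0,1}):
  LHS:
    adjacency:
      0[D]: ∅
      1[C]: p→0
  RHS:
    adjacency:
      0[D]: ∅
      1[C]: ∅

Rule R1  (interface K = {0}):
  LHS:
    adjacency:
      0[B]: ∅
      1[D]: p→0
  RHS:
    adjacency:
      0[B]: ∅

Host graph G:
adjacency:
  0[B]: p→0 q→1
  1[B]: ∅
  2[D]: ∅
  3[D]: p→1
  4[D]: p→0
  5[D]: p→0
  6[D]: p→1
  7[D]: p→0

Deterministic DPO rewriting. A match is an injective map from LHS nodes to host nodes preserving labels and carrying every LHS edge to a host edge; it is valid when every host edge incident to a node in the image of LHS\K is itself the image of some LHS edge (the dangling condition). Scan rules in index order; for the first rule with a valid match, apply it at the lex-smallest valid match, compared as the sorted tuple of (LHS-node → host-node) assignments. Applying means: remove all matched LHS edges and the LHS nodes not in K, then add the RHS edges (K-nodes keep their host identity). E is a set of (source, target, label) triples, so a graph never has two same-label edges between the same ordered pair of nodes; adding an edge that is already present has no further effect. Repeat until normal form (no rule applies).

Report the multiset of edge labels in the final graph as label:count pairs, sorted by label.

[0] host  ⇒  8 nodes, 7 edges  {0-p->0 0-q->1 3-p->1 4-p->0 5-p->0 6-p->1 7-p->0}
[1] R1 @ {0↦0, 1↦4}  ⇒  7 nodes, 6 edges  {0-p->0 0-q->1 3-p->1 5-p->0 6-p->1 7-p->0}
[2] R1 @ {0↦0, 1↦5}  ⇒  6 nodes, 5 edges  {0-p->0 0-q->1 3-p->1 6-p->1 7-p->0}
[3] R1 @ {0↦0, 1↦7}  ⇒  5 nodes, 4 edges  {0-p->0 0-q->1 3-p->1 6-p->1}
[4] R1 @ {0↦1, 1↦3}  ⇒  4 nodes, 3 edges  {0-p->0 0-q->1 6-p->1}
[5] R1 @ {0↦1, 1↦6}  ⇒  3 nodes, 2 edges  {0-p->0 0-q->1}
final graph: no rule applies after step 5
NF edges: [(0, 0, 'p'), (0, 1, 'q')]

Answer: p:1 q:1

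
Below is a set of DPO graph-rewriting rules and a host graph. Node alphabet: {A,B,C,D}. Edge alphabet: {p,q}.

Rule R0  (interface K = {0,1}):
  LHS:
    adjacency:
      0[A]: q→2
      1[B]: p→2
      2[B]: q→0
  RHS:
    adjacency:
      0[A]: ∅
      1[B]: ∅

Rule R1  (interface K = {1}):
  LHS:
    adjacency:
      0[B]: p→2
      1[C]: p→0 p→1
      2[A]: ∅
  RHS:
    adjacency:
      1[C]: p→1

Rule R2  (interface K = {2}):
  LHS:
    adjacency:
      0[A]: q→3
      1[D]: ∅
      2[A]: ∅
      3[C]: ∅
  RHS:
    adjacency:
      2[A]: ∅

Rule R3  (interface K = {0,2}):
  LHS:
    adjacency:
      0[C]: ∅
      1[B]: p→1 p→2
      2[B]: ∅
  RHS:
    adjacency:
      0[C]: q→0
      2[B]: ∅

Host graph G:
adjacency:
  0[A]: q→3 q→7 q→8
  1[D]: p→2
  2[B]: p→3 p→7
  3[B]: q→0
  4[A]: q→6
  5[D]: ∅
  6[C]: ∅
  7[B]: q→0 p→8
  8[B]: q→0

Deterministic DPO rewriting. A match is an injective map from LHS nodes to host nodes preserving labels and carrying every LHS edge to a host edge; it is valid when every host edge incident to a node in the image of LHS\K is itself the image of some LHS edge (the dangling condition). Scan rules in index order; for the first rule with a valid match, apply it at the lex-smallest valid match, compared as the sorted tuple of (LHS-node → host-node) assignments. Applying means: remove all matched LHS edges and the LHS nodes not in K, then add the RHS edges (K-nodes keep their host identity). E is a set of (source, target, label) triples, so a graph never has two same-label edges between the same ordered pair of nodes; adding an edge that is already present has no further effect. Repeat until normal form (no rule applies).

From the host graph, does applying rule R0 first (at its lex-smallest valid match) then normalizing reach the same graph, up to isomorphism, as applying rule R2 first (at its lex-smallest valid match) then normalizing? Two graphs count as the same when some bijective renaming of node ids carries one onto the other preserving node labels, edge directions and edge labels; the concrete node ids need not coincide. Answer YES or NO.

Answer: YES

Derivation:
branch R0-first: apply at {0↦0, 1↦2, 2↦3} → |E|=8, then 3 more step(s) → NF |V|=3 |E|=1 V={0:A, 1:D, 2:B} E=1-p->2
branch R2-first: apply at {0↦4, 1↦5, 2↦0, 3↦6} → |E|=10, then 3 more step(s) → NF |V|=3 |E|=1 V={0:A, 1:D, 2:B} E=1-p->2
graphs isomorphic (equal up to label-preserving node renaming)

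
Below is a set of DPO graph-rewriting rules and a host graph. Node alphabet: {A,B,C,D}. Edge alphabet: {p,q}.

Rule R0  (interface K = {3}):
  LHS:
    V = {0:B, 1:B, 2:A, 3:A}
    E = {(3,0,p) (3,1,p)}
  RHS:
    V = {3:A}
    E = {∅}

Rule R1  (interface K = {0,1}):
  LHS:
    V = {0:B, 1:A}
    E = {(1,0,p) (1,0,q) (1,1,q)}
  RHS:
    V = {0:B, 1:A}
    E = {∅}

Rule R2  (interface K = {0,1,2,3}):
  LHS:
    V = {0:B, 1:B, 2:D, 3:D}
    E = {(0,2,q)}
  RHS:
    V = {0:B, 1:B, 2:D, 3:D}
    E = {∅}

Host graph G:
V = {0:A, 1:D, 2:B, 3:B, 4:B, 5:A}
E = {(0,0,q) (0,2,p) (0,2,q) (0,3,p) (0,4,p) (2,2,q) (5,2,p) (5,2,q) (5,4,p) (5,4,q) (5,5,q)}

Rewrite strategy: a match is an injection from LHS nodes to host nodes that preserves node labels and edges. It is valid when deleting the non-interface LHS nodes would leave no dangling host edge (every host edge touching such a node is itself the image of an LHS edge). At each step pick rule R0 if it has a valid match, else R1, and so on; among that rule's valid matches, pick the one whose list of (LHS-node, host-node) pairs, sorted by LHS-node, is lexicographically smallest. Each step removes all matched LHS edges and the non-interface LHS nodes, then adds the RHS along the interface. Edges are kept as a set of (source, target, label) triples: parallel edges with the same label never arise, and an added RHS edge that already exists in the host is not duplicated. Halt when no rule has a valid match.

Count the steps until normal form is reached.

Answer: 2

Rewrite trace:
[0] host  ⇒  6 nodes, 11 edges  {0-q->0 0-p->2 0-q->2 0-p->3 0-p->4 2-q->2 5-p->2 5-q->2 5-p->4 5-q->4 5-q->5}
[1] R1 @ {0↦2, 1↦0}  ⇒  6 nodes, 8 edges  {0-p->3 0-p->4 2-q->2 5-p->2 5-q->2 5-p->4 5-q->4 5-q->5}
[2] R1 @ {0↦2, 1↦5}  ⇒  6 nodes, 5 edges  {0-p->3 0-p->4 2-q->2 5-p->4 5-q->4}
final graph: no rule applies after step 2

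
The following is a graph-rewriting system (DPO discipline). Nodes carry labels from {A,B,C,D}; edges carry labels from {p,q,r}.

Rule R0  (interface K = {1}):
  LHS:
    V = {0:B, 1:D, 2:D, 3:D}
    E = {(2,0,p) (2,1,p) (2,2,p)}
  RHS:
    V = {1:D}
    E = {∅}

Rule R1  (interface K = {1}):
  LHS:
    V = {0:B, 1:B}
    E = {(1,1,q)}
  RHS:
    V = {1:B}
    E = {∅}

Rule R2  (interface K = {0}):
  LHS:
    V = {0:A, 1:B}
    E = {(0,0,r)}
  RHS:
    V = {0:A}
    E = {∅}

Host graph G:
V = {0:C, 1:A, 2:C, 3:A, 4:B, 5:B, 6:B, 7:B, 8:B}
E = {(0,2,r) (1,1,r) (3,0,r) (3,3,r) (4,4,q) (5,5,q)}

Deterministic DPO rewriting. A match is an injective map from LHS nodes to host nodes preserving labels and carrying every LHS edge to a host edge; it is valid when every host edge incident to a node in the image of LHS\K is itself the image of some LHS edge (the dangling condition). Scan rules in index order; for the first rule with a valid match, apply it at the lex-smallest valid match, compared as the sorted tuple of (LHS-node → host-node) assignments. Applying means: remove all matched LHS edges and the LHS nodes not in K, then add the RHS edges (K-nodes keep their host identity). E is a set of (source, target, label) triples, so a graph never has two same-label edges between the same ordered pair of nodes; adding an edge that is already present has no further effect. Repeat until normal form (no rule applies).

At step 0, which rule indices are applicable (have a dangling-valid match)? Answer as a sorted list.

R0: no valid match — LHS pattern not found
R1: 6 valid matches — {0↦6, 1↦4}, {0↦6, 1↦5}, {0↦7, 1↦4} (+3 more)
R2: 6 valid matches — {0↦1, 1↦6}, {0↦1, 1↦7}, {0↦1, 1↦8} (+3 more)

Answer: [R1,R2]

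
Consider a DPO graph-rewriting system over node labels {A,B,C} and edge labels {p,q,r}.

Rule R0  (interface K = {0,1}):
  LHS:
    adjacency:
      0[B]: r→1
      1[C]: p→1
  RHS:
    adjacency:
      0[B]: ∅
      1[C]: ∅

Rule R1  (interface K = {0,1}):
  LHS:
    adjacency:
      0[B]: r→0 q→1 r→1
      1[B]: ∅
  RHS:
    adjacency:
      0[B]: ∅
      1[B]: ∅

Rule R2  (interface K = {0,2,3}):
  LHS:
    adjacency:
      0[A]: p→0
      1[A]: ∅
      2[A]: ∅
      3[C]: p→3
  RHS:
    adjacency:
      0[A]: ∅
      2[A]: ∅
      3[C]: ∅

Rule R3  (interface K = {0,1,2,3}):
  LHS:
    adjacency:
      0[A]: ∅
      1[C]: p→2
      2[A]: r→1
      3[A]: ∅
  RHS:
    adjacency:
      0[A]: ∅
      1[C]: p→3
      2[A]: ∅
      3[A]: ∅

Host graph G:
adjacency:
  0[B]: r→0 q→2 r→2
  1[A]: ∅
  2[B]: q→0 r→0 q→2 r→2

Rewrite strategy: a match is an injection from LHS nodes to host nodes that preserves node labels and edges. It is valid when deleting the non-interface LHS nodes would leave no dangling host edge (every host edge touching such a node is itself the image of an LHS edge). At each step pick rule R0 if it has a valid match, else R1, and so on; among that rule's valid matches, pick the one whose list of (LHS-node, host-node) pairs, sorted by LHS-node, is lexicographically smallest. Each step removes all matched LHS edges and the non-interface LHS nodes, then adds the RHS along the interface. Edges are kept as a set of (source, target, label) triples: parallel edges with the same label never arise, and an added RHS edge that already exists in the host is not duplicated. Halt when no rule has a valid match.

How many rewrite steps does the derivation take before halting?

Answer: 2

Steps:
[0] host  ⇒  3 nodes, 7 edges  {0-r->0 0-q->2 0-r->2 2-q->0 2-r->0 2-q->2 2-r->2}
[1] R1 @ {0↦0, 1↦2}  ⇒  3 nodes, 4 edges  {2-q->0 2-r->0 2-q->2 2-r->2}
[2] R1 @ {0↦2, 1↦0}  ⇒  3 nodes, 1 edges  {2-q->2}
final graph: no rule applies after step 2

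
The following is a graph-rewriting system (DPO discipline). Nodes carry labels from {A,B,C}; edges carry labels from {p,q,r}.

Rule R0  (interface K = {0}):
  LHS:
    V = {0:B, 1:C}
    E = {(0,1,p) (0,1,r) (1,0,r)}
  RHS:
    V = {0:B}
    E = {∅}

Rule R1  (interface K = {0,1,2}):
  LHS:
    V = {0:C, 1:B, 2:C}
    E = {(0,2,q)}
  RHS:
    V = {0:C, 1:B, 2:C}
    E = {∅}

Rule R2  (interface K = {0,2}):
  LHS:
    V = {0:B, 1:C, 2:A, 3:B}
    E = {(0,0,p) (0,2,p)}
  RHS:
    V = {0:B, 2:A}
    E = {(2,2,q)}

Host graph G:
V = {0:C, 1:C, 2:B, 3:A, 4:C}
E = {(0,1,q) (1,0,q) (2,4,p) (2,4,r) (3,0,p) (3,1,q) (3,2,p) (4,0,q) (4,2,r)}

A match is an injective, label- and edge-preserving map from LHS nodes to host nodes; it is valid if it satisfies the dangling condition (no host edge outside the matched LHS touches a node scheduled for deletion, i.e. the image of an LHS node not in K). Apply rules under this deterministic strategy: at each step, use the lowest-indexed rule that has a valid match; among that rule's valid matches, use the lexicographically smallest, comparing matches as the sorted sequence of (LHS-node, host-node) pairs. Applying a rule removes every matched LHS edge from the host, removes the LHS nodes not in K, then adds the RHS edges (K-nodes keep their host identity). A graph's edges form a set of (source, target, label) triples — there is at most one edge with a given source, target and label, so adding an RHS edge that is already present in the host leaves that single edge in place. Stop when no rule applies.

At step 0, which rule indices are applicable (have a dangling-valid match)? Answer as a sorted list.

R0: no valid match — 1 raw match, all fail dangling condition
R1: 3 valid matches — {0↦0, 1↦2, 2↦1}, {0↦1, 1↦2, 2↦0}, {0↦4, 1↦2, 2↦0}
R2: no valid match — LHS pattern not found

Answer: [R1]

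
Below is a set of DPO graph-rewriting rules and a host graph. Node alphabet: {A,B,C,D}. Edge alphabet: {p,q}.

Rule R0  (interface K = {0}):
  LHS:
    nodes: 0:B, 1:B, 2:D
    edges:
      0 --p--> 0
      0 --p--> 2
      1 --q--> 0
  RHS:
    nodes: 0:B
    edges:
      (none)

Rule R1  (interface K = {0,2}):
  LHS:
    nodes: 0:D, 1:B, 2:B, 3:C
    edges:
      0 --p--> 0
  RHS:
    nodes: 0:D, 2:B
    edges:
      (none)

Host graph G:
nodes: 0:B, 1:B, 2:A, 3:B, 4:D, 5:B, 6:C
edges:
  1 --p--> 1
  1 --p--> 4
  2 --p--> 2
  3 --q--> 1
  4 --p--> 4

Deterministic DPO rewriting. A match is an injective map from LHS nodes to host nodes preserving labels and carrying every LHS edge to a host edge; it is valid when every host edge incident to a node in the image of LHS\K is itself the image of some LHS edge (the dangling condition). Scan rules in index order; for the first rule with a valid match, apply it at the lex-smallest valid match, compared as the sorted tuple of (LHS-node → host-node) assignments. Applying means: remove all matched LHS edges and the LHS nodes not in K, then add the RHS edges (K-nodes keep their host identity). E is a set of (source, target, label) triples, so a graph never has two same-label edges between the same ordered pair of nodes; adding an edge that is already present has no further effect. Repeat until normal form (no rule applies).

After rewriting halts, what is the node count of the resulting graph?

Answer: 3

Steps:
start.  V:7 E:5  edges: 1-p->1 1-p->4 2-p->2 3-q->1 4-p->4
1. fire R1 via {0↦4, 1↦0, 2↦1, 3↦6}  →  V:5 E:4  edges: 1-p->1 1-p->4 2-p->2 3-q->1
2. fire R0 via {0↦1, 1↦3, 2↦4}  →  V:3 E:1  edges: 2-p->2
normal form: no rule applies after step 2
NF nodes: {1:B, 2:A, 5:B}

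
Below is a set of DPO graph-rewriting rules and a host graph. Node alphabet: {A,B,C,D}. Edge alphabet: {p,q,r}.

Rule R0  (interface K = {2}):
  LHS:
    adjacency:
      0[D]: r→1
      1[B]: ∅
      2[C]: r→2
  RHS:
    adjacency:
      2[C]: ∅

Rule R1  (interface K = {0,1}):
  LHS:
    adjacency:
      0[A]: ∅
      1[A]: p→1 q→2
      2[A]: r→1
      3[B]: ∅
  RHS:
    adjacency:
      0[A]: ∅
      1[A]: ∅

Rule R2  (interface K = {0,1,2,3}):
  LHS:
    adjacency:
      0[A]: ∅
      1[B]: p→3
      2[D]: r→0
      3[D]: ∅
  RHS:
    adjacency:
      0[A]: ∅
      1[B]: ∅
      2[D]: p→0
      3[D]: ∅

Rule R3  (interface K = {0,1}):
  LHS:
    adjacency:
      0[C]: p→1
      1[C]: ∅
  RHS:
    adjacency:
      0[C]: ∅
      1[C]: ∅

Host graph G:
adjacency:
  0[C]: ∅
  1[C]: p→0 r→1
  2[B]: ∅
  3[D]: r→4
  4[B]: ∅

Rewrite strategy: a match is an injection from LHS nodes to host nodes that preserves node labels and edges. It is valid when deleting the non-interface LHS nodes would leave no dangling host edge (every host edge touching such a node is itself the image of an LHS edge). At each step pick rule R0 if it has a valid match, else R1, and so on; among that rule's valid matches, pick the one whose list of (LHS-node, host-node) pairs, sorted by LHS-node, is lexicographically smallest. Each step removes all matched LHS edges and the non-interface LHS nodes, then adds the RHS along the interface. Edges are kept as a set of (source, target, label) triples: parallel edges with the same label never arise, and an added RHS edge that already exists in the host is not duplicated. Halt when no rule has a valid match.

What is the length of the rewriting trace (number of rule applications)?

Answer: 2

Derivation:
[0] host  ⇒  5 nodes, 3 edges  {1-p->0 1-r->1 3-r->4}
[1] R0 @ {0↦3, 1↦4, 2↦1}  ⇒  3 nodes, 1 edges  {1-p->0}
[2] R3 @ {0↦1, 1↦0}  ⇒  3 nodes, 0 edges  {∅}
halt: no rule applies after step 2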